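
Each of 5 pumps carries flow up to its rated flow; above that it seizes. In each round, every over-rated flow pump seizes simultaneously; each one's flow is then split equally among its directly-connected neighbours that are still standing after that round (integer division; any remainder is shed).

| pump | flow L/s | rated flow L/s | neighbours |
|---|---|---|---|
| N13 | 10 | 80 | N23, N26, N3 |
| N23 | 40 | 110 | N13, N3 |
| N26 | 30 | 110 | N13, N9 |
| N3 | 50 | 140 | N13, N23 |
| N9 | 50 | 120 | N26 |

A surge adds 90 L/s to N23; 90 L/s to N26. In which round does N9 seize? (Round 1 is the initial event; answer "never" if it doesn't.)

never

Round 1 — N23 at 130 > 110; N26 at 120 > 110. N23, N26 seize.
  N23 sheds 130 L/s to N13, N3: 65 each.
    N13: 10+65 = 75 ≤ 80
    N3: 50+65 = 115 ≤ 140
  N26 sheds 120 L/s to N13, N9: 60 each.
    N13: 75+60 = 135 > 80
    N9: 50+60 = 110 ≤ 120
Round 2 — N13 seizes.
  N13 sheds 135 L/s to N3: 135 each.
    N3: 115+135 = 250 > 140
Round 3 — N3 seizes.
  N3 sheds 250 L/s: no online neighbours, lost.
No further seizures.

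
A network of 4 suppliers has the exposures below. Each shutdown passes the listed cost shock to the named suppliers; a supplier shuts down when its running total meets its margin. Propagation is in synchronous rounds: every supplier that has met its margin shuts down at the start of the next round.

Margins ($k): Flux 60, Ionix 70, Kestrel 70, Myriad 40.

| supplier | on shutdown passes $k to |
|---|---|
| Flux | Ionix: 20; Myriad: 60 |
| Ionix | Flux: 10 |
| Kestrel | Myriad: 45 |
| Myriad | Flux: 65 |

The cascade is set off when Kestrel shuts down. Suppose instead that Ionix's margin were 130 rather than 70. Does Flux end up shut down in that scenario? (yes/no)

With Ionix's margin at 130:
Round 1 — Kestrel shuts down (initial).
  Myriad: +45 → 45 ≥ 40
Round 2 — Myriad shuts down.
  Flux: +65 → 65 ≥ 60
Round 3 — Flux shuts down.
  Ionix: +20 → 20 < 130
No further shutdowns.

yes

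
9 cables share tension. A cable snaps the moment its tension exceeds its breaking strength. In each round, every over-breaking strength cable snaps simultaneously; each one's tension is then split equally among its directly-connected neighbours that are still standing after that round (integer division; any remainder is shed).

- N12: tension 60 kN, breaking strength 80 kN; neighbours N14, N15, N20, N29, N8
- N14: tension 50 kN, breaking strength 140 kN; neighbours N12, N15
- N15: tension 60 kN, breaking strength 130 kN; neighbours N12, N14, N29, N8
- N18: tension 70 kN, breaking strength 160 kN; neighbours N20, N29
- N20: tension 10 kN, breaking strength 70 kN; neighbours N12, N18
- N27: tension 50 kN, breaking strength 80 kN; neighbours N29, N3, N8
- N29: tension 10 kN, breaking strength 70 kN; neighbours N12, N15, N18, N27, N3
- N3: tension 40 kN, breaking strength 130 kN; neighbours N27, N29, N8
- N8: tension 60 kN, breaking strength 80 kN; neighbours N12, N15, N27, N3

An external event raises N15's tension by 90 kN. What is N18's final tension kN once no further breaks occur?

109

Round 1 — N15 at 150 > 130. N15 snaps.
  N15 sheds 150 kN to N12, N14, N29, N8: 37 each (2 lost).
    N12: 60+37 = 97 > 80
    N14: 50+37 = 87 ≤ 140
    N29: 10+37 = 47 ≤ 70
    N8: 60+37 = 97 > 80
Round 2 — N12, N8 snap.
  N12 sheds 97 kN to N14, N20, N29: 32 each (1 lost).
    N14: 87+32 = 119 ≤ 140
    N20: 10+32 = 42 ≤ 70
    N29: 47+32 = 79 > 70
  N8 sheds 97 kN to N27, N3: 48 each (1 lost).
    N27: 50+48 = 98 > 80
    N3: 40+48 = 88 ≤ 130
Round 3 — N27, N29 snap.
  N27 sheds 98 kN to N3: 98 each.
    N3: 88+98 = 186 > 130
  N29 sheds 79 kN to N18, N3: 39 each (1 lost).
    N18: 70+39 = 109 ≤ 160
    N3: 186+39 = 225 > 130
Round 4 — N3 snaps.
  N3 sheds 225 kN: no online neighbours, lost.
No further breaks.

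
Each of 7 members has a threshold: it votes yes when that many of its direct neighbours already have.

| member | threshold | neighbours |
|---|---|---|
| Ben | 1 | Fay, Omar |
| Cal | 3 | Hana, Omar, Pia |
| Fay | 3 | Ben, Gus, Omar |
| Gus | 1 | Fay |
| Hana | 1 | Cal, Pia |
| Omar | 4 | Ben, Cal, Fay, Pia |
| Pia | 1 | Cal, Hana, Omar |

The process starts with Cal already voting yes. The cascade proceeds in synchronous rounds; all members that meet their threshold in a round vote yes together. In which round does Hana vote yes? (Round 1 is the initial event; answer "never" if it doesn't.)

2

Round 1 — Cal votes yes (initial).
Round 2 — checking thresholds:
  Hana: 1 of 2 neighbours ≥ 1, votes yes.
  Omar: 1 of 4 neighbours < 4, below threshold.
  Pia: 1 of 3 neighbours ≥ 1, votes yes.
Round 3 — no new yes votes; cascade stops.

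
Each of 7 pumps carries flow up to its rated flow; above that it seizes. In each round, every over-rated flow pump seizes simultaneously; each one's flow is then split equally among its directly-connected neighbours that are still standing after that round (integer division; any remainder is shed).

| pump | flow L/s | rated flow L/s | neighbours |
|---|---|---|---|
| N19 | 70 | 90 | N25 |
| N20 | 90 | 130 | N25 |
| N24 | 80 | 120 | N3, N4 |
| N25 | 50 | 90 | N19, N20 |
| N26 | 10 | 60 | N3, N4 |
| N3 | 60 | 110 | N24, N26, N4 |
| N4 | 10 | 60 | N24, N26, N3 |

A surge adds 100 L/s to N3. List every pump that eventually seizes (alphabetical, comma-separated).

Round 1 — N3 at 160 > 110. N3 seizes.
  N3 sheds 160 L/s to N24, N26, N4: 53 each (1 lost).
    N24: 80+53 = 133 > 120
    N26: 10+53 = 63 > 60
    N4: 10+53 = 63 > 60
Round 2 — N24, N26, N4 seize.
  N24 sheds 133 L/s: no online neighbours, lost.
  N26 sheds 63 L/s: no online neighbours, lost.
  N4 sheds 63 L/s: no online neighbours, lost.
No further seizures.

N24, N26, N3, N4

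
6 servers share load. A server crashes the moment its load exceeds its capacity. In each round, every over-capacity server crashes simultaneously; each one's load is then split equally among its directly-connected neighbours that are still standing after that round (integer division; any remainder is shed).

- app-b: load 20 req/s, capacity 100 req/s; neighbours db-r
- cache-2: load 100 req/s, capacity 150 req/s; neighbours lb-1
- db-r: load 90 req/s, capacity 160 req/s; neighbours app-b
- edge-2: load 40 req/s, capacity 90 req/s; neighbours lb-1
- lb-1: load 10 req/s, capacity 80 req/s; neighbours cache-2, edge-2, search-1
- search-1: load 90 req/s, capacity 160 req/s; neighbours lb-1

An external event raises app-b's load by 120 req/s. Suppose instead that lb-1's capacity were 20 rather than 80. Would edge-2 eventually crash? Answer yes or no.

no

With lb-1's capacity at 20:
Round 1 — app-b at 140 > 100. app-b crashes.
  app-b sheds 140 req/s to db-r: 140 each.
    db-r: 90+140 = 230 > 160
Round 2 — db-r crashes.
  db-r sheds 230 req/s: no online neighbours, lost.
No further crashes.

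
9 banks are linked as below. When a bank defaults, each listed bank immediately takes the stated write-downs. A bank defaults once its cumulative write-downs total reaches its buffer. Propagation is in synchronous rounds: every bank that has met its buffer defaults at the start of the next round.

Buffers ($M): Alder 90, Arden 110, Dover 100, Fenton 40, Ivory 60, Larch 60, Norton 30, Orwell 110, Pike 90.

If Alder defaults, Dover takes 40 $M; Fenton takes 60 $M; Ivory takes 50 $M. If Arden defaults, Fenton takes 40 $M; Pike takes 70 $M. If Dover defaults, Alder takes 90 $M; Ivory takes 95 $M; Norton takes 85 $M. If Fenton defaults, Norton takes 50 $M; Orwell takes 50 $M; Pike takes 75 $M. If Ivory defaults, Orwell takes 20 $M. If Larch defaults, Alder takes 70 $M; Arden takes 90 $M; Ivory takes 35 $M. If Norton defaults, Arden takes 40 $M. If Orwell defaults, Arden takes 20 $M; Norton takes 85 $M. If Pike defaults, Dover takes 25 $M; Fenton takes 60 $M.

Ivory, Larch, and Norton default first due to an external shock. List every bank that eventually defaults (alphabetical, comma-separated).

Arden, Fenton, Ivory, Larch, Norton, Pike

Round 1 — Ivory, Larch, Norton default (initial).
  Alder: +70 → 70 < 90
  Arden: +90+40 → 130 ≥ 110
  Orwell: +20 → 20 < 110
Round 2 — Arden defaults.
  Fenton: +40 → 40 ≥ 40
  Pike: +70 → 70 < 90
Round 3 — Fenton defaults.
  Orwell: +50 → 70 < 110
  Pike: +75 → 145 ≥ 90
Round 4 — Pike defaults.
  Dover: +25 → 25 < 100
No further defaults.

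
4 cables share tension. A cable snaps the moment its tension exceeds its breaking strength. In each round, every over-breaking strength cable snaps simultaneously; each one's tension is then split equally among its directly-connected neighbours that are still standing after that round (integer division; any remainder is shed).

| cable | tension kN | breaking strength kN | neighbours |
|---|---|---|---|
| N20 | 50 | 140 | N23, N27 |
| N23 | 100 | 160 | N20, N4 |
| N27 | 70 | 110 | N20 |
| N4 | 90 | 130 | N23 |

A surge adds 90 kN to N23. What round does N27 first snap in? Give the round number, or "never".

3

Round 1 — N23 at 190 > 160. N23 snaps.
  N23 sheds 190 kN to N20, N4: 95 each.
    N20: 50+95 = 145 > 140
    N4: 90+95 = 185 > 130
Round 2 — N20, N4 snap.
  N20 sheds 145 kN to N27: 145 each.
    N27: 70+145 = 215 > 110
  N4 sheds 185 kN: no online neighbours, lost.
Round 3 — N27 snaps.
  N27 sheds 215 kN: no online neighbours, lost.
No further breaks.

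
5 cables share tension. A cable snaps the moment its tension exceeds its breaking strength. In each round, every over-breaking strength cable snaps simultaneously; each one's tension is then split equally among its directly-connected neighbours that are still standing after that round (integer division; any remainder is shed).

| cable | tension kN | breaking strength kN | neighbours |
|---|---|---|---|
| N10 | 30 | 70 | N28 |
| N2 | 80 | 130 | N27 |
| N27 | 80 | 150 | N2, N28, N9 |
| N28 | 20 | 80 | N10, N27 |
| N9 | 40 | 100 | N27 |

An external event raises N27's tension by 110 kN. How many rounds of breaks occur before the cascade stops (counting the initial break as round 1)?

Round 1 — N27 at 190 > 150. N27 snaps.
  N27 sheds 190 kN to N2, N28, N9: 63 each (1 lost).
    N2: 80+63 = 143 > 130
    N28: 20+63 = 83 > 80
    N9: 40+63 = 103 > 100
Round 2 — N2, N28, N9 snap.
  N2 sheds 143 kN: no online neighbours, lost.
  N28 sheds 83 kN to N10: 83 each.
    N10: 30+83 = 113 > 70
  N9 sheds 103 kN: no online neighbours, lost.
Round 3 — N10 snaps.
  N10 sheds 113 kN: no online neighbours, lost.
No further breaks.

3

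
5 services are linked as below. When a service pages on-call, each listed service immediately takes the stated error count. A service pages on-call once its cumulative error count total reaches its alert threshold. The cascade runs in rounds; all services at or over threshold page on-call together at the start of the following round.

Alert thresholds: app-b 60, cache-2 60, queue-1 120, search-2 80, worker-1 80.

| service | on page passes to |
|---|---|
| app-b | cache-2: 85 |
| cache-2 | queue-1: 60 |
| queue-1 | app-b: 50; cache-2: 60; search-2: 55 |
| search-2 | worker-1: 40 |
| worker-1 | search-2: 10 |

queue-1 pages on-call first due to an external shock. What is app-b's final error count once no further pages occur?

Round 1 — queue-1 pages on-call (initial).
  app-b: +50 → 50 < 60
  cache-2: +60 → 60 ≥ 60
  search-2: +55 → 55 < 80
Round 2 — cache-2 pages on-call.
No further pages.

50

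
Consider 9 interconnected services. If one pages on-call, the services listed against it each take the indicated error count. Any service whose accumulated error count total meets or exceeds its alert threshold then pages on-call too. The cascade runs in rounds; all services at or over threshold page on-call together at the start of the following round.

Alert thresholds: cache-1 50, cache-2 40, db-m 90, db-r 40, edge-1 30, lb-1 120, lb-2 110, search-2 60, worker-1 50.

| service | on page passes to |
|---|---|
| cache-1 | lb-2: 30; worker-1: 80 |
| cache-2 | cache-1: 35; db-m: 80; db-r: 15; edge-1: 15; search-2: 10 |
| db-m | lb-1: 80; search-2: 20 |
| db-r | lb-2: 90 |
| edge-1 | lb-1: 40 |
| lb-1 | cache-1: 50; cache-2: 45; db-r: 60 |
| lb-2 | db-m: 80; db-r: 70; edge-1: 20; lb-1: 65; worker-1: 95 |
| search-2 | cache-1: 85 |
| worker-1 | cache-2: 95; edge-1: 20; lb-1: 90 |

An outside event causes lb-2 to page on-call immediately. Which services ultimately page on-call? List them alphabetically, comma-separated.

Round 1 — lb-2 pages on-call (initial).
  db-m: +80 → 80 < 90
  db-r: +70 → 70 ≥ 40
  edge-1: +20 → 20 < 30
  lb-1: +65 → 65 < 120
  worker-1: +95 → 95 ≥ 50
Round 2 — db-r, worker-1 page on-call.
  cache-2: +95 → 95 ≥ 40
  edge-1: +20 → 40 ≥ 30
  lb-1: +90 → 155 ≥ 120
Round 3 — cache-2, edge-1, lb-1 page on-call.
  cache-1: +35+50 → 85 ≥ 50
  db-m: +80 → 160 ≥ 90
  search-2: +10 → 10 < 60
Round 4 — cache-1, db-m page on-call.
  search-2: +20 → 30 < 60
No further pages.

cache-1, cache-2, db-m, db-r, edge-1, lb-1, lb-2, worker-1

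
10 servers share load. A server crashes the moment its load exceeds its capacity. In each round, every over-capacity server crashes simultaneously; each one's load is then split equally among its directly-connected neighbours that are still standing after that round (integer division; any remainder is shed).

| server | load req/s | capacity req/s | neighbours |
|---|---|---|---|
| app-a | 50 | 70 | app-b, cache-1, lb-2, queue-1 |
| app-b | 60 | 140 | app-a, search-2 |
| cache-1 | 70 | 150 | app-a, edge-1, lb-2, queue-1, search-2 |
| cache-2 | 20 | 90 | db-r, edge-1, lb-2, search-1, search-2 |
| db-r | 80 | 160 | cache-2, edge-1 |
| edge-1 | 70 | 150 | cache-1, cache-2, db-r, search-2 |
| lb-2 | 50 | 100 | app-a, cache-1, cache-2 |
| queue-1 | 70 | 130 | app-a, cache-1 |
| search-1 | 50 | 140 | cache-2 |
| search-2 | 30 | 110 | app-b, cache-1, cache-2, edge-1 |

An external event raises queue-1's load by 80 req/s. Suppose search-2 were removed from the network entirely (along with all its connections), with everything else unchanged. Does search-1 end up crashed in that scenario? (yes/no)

With search-2 removed:
Round 1 — queue-1 at 150 > 130. queue-1 crashes.
  queue-1 sheds 150 req/s to app-a, cache-1: 75 each.
    app-a: 50+75 = 125 > 70
    cache-1: 70+75 = 145 ≤ 150
Round 2 — app-a crashes.
  app-a sheds 125 req/s to app-b, cache-1, lb-2: 41 each (2 lost).
    app-b: 60+41 = 101 ≤ 140
    cache-1: 145+41 = 186 > 150
    lb-2: 50+41 = 91 ≤ 100
Round 3 — cache-1 crashes.
  cache-1 sheds 186 req/s to edge-1, lb-2: 93 each.
    edge-1: 70+93 = 163 > 150
    lb-2: 91+93 = 184 > 100
Round 4 — edge-1, lb-2 crash.
  edge-1 sheds 163 req/s to cache-2, db-r: 81 each (1 lost).
    cache-2: 20+81 = 101 > 90
    db-r: 80+81 = 161 > 160
  lb-2 sheds 184 req/s to cache-2: 184 each.
    cache-2: 101+184 = 285 > 90
Round 5 — cache-2, db-r crash.
  cache-2 sheds 285 req/s to search-1: 285 each.
    search-1: 50+285 = 335 > 140
  db-r sheds 161 req/s: no online neighbours, lost.
Round 6 — search-1 crashes.
  search-1 sheds 335 req/s: no online neighbours, lost.
No further crashes.

yes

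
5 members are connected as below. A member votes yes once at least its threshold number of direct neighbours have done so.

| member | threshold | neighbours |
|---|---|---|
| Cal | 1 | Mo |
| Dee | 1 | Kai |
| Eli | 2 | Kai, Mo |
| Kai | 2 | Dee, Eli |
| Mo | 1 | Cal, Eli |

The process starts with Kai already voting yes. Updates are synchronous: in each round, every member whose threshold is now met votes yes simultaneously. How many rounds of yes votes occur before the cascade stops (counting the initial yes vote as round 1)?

Round 1 — Kai votes yes (initial).
Round 2 — checking thresholds:
  Dee: 1 of 1 neighbours ≥ 1, votes yes.
  Eli: 1 of 2 neighbours < 2, holds.
Round 3 — no new yes votes; cascade stops.

2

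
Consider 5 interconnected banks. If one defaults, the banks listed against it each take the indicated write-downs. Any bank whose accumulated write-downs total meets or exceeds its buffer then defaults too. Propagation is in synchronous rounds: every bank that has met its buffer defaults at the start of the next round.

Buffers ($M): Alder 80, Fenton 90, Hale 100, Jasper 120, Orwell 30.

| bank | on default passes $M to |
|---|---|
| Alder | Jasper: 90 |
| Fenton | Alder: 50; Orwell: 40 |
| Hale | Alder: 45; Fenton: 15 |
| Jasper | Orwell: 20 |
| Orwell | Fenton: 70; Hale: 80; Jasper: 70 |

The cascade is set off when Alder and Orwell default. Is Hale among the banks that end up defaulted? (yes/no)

no

Round 1 — Alder, Orwell default (initial).
  Fenton: +70 → 70 < 90
  Hale: +80 → 80 < 100
  Jasper: +90+70 → 160 ≥ 120
Round 2 — Jasper defaults.
No further defaults.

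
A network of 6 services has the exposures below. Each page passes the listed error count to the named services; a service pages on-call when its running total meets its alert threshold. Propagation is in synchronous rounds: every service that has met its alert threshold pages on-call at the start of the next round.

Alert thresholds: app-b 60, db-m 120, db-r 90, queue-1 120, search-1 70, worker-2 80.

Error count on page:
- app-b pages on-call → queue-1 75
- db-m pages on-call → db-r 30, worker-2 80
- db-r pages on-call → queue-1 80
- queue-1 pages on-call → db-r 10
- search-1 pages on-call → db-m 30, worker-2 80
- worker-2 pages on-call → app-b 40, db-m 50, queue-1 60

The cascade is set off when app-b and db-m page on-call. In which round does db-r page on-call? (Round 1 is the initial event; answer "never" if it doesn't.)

never

Round 1 — app-b, db-m page on-call (initial).
  db-r: +30 → 30 < 90
  queue-1: +75 → 75 < 120
  worker-2: +80 → 80 ≥ 80
Round 2 — worker-2 pages on-call.
  queue-1: +60 → 135 ≥ 120
Round 3 — queue-1 pages on-call.
  db-r: +10 → 40 < 90
No further pages.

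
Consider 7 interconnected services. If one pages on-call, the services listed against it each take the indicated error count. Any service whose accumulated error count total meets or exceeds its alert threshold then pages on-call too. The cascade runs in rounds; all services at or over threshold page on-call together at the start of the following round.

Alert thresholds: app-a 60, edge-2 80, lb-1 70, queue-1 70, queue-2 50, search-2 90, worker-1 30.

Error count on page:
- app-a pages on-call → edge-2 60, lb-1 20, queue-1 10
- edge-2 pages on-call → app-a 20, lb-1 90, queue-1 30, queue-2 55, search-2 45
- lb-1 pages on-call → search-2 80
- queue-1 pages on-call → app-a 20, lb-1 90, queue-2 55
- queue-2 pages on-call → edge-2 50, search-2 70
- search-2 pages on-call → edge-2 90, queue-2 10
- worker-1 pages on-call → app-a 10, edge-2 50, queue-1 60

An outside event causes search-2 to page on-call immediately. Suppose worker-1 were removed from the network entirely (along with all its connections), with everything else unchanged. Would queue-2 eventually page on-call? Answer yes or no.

yes

With worker-1 removed:
Round 1 — search-2 pages on-call (initial).
  edge-2: +90 → 90 ≥ 80
  queue-2: +10 → 10 < 50
Round 2 — edge-2 pages on-call.
  app-a: +20 → 20 < 60
  lb-1: +90 → 90 ≥ 70
  queue-1: +30 → 30 < 70
  queue-2: +55 → 65 ≥ 50
Round 3 — lb-1, queue-2 page on-call.
No further pages.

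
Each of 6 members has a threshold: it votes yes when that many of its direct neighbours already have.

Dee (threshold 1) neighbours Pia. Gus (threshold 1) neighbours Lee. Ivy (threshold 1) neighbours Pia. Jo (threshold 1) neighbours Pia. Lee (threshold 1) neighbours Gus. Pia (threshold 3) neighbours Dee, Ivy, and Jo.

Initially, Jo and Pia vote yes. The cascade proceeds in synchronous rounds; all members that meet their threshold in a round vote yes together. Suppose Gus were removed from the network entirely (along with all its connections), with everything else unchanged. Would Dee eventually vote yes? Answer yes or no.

yes

With Gus removed:
Round 1 — Jo, Pia vote yes (initial).
Round 2 — checking thresholds:
  Dee: 1 of 1 neighbours ≥ 1, votes yes.
  Ivy: 1 of 1 neighbours ≥ 1, votes yes.
Round 3 — no new yes votes; cascade stops.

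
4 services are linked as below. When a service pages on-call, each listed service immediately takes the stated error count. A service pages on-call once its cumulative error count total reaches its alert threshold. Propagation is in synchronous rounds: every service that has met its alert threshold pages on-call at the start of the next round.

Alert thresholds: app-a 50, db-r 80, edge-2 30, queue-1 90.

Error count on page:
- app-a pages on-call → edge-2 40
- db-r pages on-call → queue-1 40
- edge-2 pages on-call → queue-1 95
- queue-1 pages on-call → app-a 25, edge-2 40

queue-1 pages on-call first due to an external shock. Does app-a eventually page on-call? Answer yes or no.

Round 1 — queue-1 pages on-call (initial).
  app-a: +25 → 25 < 50
  edge-2: +40 → 40 ≥ 30
Round 2 — edge-2 pages on-call.
No further pages.

no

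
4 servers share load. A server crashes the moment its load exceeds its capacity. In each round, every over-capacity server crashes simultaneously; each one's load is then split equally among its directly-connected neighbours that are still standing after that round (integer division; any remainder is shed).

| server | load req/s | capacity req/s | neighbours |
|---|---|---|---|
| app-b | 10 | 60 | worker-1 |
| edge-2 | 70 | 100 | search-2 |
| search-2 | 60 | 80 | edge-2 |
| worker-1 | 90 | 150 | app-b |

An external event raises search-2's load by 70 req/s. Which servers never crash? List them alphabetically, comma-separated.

Round 1 — search-2 at 130 > 80. search-2 crashes.
  search-2 sheds 130 req/s to edge-2: 130 each.
    edge-2: 70+130 = 200 > 100
Round 2 — edge-2 crashes.
  edge-2 sheds 200 req/s: no online neighbours, lost.
No further crashes.

app-b, worker-1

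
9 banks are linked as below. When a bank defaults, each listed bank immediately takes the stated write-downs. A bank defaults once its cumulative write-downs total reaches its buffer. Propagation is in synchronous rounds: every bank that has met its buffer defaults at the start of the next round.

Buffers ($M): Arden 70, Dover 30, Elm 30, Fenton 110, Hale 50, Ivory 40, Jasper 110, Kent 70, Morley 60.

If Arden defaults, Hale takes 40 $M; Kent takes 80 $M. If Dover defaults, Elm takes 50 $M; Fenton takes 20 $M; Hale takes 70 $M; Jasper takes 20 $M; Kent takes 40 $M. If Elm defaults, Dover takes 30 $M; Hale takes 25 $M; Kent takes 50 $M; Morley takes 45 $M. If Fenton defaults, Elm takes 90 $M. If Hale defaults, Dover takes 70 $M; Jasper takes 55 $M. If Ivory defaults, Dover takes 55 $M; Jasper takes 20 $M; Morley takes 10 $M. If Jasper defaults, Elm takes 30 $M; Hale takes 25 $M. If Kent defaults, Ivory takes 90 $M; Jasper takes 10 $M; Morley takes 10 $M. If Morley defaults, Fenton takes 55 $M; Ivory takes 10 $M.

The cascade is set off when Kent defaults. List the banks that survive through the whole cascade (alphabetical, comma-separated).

Round 1 — Kent defaults (initial).
  Ivory: +90 → 90 ≥ 40
  Jasper: +10 → 10 < 110
  Morley: +10 → 10 < 60
Round 2 — Ivory defaults.
  Dover: +55 → 55 ≥ 30
  Jasper: +20 → 30 < 110
  Morley: +10 → 20 < 60
Round 3 — Dover defaults.
  Elm: +50 → 50 ≥ 30
  Fenton: +20 → 20 < 110
  Hale: +70 → 70 ≥ 50
  Jasper: +20 → 50 < 110
Round 4 — Elm, Hale default.
  Jasper: +55 → 105 < 110
  Morley: +45 → 65 ≥ 60
Round 5 — Morley defaults.
  Fenton: +55 → 75 < 110
No further defaults.

Arden, Fenton, Jasper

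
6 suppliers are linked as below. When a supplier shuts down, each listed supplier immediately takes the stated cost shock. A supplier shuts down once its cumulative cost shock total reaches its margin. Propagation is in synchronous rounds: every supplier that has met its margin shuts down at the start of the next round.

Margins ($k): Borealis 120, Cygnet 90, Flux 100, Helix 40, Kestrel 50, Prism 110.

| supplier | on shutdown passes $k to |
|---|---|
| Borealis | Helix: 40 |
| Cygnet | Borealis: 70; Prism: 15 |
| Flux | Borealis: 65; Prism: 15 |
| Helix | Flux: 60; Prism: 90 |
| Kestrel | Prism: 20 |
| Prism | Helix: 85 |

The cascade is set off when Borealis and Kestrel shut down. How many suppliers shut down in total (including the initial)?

Round 1 — Borealis, Kestrel shut down (initial).
  Helix: +40 → 40 ≥ 40
  Prism: +20 → 20 < 110
Round 2 — Helix shuts down.
  Flux: +60 → 60 < 100
  Prism: +90 → 110 ≥ 110
Round 3 — Prism shuts down.
No further shutdowns.

4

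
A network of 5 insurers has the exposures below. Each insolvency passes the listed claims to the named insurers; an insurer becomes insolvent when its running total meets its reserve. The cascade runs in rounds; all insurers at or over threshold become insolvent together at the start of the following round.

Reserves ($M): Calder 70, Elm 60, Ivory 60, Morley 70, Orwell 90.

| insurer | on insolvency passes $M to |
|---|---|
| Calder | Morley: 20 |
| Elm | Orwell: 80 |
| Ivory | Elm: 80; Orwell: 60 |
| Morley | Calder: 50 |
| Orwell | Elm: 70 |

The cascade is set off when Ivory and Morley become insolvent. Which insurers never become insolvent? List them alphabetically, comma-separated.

Calder

Round 1 — Ivory, Morley become insolvent (initial).
  Calder: +50 → 50 < 70
  Elm: +80 → 80 ≥ 60
  Orwell: +60 → 60 < 90
Round 2 — Elm becomes insolvent.
  Orwell: +80 → 140 ≥ 90
Round 3 — Orwell becomes insolvent.
No further insolvencies.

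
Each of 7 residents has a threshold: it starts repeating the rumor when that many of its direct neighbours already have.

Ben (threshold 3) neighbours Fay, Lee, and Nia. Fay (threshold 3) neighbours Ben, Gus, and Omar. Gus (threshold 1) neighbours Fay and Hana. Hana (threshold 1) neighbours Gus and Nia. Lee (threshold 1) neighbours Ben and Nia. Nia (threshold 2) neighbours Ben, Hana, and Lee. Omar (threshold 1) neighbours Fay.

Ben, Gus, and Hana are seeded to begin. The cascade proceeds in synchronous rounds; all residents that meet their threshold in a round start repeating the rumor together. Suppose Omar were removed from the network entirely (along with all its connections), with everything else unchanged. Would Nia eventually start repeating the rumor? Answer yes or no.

yes

With Omar removed:
Round 1 — Ben, Gus, Hana start repeating the rumor (initial).
Round 2 — checking thresholds:
  Fay: 2 of 2 neighbours < 3, holds.
  Lee: 1 of 2 neighbours ≥ 1, starts repeating the rumor.
  Nia: 2 of 3 neighbours ≥ 2, starts repeating the rumor.
Round 3 — no new spreads; cascade stops.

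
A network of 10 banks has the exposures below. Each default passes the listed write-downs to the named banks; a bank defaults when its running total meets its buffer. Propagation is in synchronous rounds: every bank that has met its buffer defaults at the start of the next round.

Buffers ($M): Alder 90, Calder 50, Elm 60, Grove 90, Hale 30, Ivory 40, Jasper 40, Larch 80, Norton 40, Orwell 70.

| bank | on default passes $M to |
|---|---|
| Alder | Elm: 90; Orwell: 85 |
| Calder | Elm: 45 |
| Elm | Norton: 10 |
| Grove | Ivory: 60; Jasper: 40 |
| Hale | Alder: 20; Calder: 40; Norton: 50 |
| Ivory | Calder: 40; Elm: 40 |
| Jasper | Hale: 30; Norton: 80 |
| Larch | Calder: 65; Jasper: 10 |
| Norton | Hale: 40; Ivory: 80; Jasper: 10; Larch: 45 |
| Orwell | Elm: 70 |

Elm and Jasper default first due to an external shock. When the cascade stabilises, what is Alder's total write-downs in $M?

20

Round 1 — Elm, Jasper default (initial).
  Hale: +30 → 30 ≥ 30
  Norton: +10+80 → 90 ≥ 40
Round 2 — Hale, Norton default.
  Alder: +20 → 20 < 90
  Calder: +40 → 40 < 50
  Ivory: +80 → 80 ≥ 40
  Larch: +45 → 45 < 80
Round 3 — Ivory defaults.
  Calder: +40 → 80 ≥ 50
Round 4 — Calder defaults.
No further defaults.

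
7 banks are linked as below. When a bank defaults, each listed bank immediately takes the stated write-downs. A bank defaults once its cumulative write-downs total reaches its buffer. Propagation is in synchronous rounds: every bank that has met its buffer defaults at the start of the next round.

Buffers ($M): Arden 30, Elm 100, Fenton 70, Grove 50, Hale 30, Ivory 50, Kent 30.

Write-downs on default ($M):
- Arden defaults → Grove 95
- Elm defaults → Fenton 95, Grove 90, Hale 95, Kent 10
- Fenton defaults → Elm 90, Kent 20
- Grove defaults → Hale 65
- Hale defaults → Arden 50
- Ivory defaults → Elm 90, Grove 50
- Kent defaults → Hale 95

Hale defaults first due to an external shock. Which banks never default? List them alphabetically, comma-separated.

Round 1 — Hale defaults (initial).
  Arden: +50 → 50 ≥ 30
Round 2 — Arden defaults.
  Grove: +95 → 95 ≥ 50
Round 3 — Grove defaults.
No further defaults.

Elm, Fenton, Ivory, Kent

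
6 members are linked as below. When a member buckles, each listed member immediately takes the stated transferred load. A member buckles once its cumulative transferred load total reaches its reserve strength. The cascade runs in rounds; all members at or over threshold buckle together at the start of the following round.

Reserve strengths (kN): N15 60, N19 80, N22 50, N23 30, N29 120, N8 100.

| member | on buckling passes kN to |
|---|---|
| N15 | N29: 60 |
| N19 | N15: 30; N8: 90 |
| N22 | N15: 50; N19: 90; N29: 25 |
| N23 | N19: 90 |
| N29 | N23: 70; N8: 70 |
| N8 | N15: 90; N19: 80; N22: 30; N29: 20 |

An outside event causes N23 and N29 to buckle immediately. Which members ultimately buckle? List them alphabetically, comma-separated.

Round 1 — N23, N29 buckle (initial).
  N19: +90 → 90 ≥ 80
  N8: +70 → 70 < 100
Round 2 — N19 buckles.
  N15: +30 → 30 < 60
  N8: +90 → 160 ≥ 100
Round 3 — N8 buckles.
  N15: +90 → 120 ≥ 60
  N22: +30 → 30 < 50
Round 4 — N15 buckles.
No further bucklings.

N15, N19, N23, N29, N8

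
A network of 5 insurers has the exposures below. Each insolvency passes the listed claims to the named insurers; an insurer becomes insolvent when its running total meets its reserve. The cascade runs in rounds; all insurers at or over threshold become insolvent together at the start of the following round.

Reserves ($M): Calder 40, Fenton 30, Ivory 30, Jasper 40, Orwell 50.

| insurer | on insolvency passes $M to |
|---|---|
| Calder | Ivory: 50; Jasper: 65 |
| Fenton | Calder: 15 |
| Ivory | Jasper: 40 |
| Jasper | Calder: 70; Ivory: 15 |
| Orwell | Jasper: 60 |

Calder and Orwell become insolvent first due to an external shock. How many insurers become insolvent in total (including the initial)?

4

Round 1 — Calder, Orwell become insolvent (initial).
  Ivory: +50 → 50 ≥ 30
  Jasper: +65+60 → 125 ≥ 40
Round 2 — Ivory, Jasper become insolvent.
No further insolvencies.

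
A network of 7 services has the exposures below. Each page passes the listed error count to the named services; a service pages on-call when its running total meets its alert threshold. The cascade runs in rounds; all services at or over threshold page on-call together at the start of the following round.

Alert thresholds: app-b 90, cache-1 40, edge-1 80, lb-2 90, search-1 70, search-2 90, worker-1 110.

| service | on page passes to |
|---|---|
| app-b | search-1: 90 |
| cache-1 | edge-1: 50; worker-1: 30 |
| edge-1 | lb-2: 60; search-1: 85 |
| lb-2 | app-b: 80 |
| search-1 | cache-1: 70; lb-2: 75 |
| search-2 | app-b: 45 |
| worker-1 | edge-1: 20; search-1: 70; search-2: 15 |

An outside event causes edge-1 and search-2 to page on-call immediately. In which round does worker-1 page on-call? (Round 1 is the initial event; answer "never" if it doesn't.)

never

Round 1 — edge-1, search-2 page on-call (initial).
  app-b: +45 → 45 < 90
  lb-2: +60 → 60 < 90
  search-1: +85 → 85 ≥ 70
Round 2 — search-1 pages on-call.
  cache-1: +70 → 70 ≥ 40
  lb-2: +75 → 135 ≥ 90
Round 3 — cache-1, lb-2 page on-call.
  app-b: +80 → 125 ≥ 90
  worker-1: +30 → 30 < 110
Round 4 — app-b pages on-call.
No further pages.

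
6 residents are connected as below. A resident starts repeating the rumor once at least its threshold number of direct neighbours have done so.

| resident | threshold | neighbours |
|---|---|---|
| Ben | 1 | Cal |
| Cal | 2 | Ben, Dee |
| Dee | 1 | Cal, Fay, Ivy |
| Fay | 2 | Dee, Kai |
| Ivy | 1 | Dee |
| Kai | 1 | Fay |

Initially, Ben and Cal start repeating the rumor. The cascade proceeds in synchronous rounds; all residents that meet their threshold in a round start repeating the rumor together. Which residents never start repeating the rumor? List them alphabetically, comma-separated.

Fay, Kai

Round 1 — Ben, Cal start repeating the rumor (initial).
Round 2 — checking thresholds:
  Dee: 1 of 3 neighbours ≥ 1, starts repeating the rumor.
Round 3 — checking thresholds:
  Fay: 1 of 2 neighbours < 2, holds.
  Ivy: 1 of 1 neighbours ≥ 1, starts repeating the rumor.
Round 4 — no new spreads; cascade stops.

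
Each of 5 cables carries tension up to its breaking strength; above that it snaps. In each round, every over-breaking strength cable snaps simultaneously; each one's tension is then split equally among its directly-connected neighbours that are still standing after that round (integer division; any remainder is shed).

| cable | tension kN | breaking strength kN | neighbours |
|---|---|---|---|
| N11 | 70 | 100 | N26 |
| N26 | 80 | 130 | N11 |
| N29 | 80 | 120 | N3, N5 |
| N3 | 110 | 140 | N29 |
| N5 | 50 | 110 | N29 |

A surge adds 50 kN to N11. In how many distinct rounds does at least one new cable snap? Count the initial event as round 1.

Round 1 — N11 at 120 > 100. N11 snaps.
  N11 sheds 120 kN to N26: 120 each.
    N26: 80+120 = 200 > 130
Round 2 — N26 snaps.
  N26 sheds 200 kN: no online neighbours, lost.
No further breaks.

2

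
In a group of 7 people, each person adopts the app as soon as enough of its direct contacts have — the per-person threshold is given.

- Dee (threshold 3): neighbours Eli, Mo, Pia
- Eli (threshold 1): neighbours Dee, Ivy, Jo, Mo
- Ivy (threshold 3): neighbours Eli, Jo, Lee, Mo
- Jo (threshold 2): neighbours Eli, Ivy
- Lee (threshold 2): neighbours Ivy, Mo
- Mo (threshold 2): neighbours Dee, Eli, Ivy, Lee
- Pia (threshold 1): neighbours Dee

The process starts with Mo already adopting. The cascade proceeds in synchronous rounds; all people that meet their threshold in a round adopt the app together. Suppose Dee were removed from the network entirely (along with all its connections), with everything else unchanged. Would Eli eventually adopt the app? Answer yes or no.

yes

With Dee removed:
Round 1 — Mo adopts the app (initial).
Round 2 — checking thresholds:
  Eli: 1 of 3 neighbours ≥ 1, adopts the app.
  Ivy: 1 of 4 neighbours < 3, not yet.
  Lee: 1 of 2 neighbours < 2, not yet.
Round 3 — no new adoptions; cascade stops.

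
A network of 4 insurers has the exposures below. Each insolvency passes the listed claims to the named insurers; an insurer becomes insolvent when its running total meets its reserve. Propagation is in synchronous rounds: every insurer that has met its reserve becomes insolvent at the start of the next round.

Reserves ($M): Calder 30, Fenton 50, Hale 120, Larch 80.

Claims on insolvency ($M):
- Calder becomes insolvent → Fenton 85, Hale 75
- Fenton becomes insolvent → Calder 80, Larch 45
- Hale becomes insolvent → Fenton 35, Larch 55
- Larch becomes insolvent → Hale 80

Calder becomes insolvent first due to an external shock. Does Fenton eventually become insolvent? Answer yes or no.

Round 1 — Calder becomes insolvent (initial).
  Fenton: +85 → 85 ≥ 50
  Hale: +75 → 75 < 120
Round 2 — Fenton becomes insolvent.
  Larch: +45 → 45 < 80
No further insolvencies.

yes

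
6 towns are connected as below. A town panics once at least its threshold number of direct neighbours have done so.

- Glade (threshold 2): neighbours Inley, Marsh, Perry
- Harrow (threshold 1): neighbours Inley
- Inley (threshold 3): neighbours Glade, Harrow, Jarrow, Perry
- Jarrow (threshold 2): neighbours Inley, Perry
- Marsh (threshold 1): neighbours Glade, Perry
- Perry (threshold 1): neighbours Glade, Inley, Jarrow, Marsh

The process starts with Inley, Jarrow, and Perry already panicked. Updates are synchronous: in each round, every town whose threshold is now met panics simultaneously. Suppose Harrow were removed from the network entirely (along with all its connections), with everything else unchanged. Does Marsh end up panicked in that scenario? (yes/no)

With Harrow removed:
Round 1 — Inley, Jarrow, Perry panic (initial).
Round 2 — checking thresholds:
  Glade: 2 of 3 neighbours ≥ 2, panics.
  Marsh: 1 of 2 neighbours ≥ 1, panics.
Round 3 — no new panics; cascade stops.

yes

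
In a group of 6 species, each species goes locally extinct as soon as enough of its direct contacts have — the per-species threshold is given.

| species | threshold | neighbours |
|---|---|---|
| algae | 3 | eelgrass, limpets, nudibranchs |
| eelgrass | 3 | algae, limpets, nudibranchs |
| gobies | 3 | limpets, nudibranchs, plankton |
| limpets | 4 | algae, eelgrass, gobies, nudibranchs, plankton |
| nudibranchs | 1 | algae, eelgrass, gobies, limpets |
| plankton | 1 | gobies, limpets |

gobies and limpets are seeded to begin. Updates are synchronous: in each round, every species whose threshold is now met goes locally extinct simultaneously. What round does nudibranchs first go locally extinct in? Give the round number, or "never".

2

Round 1 — gobies, limpets go locally extinct (initial).
Round 2 — checking thresholds:
  algae: 1 of 3 neighbours < 3, holds.
  eelgrass: 1 of 3 neighbours < 3, holds.
  nudibranchs: 2 of 4 neighbours ≥ 1, goes locally extinct.
  plankton: 2 of 2 neighbours ≥ 1, goes locally extinct.
Round 3 — no new extinctions; cascade stops.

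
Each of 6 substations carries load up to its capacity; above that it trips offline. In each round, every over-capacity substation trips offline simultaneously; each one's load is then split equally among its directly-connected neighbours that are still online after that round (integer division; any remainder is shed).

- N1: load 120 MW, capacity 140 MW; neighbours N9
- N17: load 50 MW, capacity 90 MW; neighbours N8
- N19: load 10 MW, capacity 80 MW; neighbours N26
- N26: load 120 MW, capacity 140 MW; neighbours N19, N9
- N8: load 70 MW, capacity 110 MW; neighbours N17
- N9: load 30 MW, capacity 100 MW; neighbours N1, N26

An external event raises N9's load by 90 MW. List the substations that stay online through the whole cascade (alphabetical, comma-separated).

Round 1 — N9 at 120 > 100. N9 trips offline.
  N9 sheds 120 MW to N1, N26: 60 each.
    N1: 120+60 = 180 > 140
    N26: 120+60 = 180 > 140
Round 2 — N1, N26 trip offline.
  N1 sheds 180 MW: no online neighbours, lost.
  N26 sheds 180 MW to N19: 180 each.
    N19: 10+180 = 190 > 80
Round 3 — N19 trips offline.
  N19 sheds 190 MW: no online neighbours, lost.
No further trips.

N17, N8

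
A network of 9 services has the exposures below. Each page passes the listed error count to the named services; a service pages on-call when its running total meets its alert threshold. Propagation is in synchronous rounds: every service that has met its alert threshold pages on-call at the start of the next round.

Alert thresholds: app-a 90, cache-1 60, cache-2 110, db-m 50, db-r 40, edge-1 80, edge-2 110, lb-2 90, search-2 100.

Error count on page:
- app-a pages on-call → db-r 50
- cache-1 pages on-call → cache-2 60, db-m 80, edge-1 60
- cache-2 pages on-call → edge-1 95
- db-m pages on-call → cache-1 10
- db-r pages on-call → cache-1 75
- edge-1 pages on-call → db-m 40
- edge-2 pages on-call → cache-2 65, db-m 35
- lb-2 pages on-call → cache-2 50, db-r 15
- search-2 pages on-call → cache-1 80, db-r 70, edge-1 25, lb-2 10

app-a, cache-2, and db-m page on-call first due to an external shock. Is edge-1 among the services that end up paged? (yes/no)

yes

Round 1 — app-a, cache-2, db-m page on-call (initial).
  cache-1: +10 → 10 < 60
  db-r: +50 → 50 ≥ 40
  edge-1: +95 → 95 ≥ 80
Round 2 — db-r, edge-1 page on-call.
  cache-1: +75 → 85 ≥ 60
Round 3 — cache-1 pages on-call.
No further pages.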